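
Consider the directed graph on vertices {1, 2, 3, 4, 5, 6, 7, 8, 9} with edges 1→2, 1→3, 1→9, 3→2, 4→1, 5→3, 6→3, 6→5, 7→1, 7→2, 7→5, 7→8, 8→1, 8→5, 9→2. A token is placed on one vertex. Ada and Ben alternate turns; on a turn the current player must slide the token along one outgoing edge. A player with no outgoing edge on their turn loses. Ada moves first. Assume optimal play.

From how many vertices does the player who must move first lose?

3

Classify positions by backward induction: terminal positions (no move available) are L. From any other position, the mover wins iff some move reaches an L.
Every edge goes from a vertex to one that appears earlier in the order 2, 3, 9, 1, 5, 8, 7, 6, 4, so processing vertices in that order labels each vertex after all of its successors.
2: no outgoing edge → L
3: →2(L), so W
9: →2(L), so W
1: →2(L), so W
5: →3(W) only, which is W, so L
8: →5(L), so W
7: →5(L), so W
6: →5(L), so W
4: →1(W) only, which is W, so L
The L vertices are 2, 4, 5; that is 3 in all.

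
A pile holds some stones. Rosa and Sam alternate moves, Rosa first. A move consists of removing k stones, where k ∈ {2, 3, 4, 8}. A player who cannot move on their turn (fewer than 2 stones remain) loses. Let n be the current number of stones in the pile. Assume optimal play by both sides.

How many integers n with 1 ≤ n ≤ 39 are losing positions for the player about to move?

13

Positions with no move are L. A position that does have a move is losing for the player to move precisely when every available move leads to a winning position for the opponent. Fill in the labels:
n=0: no move → L
n=1: no move → L
n=2: →0(L), so W
n=3: →1(L), so W
n=4: →1(L), so W
n=5: →1(L), so W
n=6: →4(W), 3(W), 2(W) — all W, so L
n=7: →5(W), 4(W), 3(W) — all W, so L
n=8: →6(L), so W
n=9: →7(L), so W
n=10: →7(L), so W
n=11: →7(L), so W
n=12: →10(W), 9(W), 8(W), 4(W) — all W, so L
n=13: →11(W), 10(W), 9(W), 5(W) — all W, so L
n=14: →12(L), so W
n=15: →13(L), so W
n=16: →13(L), so W
n=17: →13(L), so W
n=18: →16(W), 15(W), 14(W), 10(W) — all W, so L
n=19: →17(W), 16(W), 15(W), 11(W) — all W, so L
n=20: →18(L), so W
n=21: →19(L), so W
n=22: →19(L), so W
n=23: →19(L), so W
n=24: →22(W), 21(W), 20(W), 16(W) — all W, so L
n=25: →23(W), 22(W), 21(W), 17(W) — all W, so L
n=26: →24(L), so W
n=27: →25(L), so W
n=28: →25(L), so W
n=29: →25(L), so W
n=30: →28(W), 27(W), 26(W), 22(W) — all W, so L
n=31: →29(W), 28(W), 27(W), 23(W) — all W, so L
n=32: →30(L), so W
n=33: →31(L), so W
n=34: →31(L), so W
n=35: →31(L), so W
n=36: →34(W), 33(W), 32(W), 28(W) — all W, so L
n=37: →35(W), 34(W), 33(W), 29(W) — all W, so L
n=38: →36(L), so W
n=39: →37(L), so W
L entries with 1 ≤ n ≤ 39 (n=0 is outside the asked range and is not counted): n = 1, 6, 7, 12, 13, 18, 19, 24, 25, 30, 31, 36, 37; that makes 13.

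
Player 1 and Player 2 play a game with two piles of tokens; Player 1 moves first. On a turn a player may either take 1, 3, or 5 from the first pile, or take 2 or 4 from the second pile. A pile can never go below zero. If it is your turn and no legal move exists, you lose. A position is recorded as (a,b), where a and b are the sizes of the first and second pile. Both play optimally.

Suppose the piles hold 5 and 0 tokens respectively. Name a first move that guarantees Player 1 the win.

Move to (4,0).

Classify positions by backward induction: terminal positions (no move available) are L. From any other position, the mover wins iff some move reaches an L.
No move ever increases a pile, so every position that can arise here has a ≤ 5 and b ≤ 0; it is enough to label the cells with 0 ≤ a ≤ 5 and 0 ≤ b ≤ 0.
Every move lowers a or b (never raises either), so fill the grid row by row in increasing a, and left to right within a row: each cell's successors are then already labelled.
      b=0
a=0:    L
a=1:    W
a=2:    L
a=3:    W
a=4:    L
a=5:    W
Cells with no legal move (terminal, hence L): (0,0).
The remaining L cells, each justified by listing all of its moves:
(2,0): the only move is to (1,0)(W), a W ⇒ L
(4,0): moves to (3,0)(W), (1,0)(W); every one is W ⇒ L
Every other cell has at least one move into one of the L cells above, so it is W.
From (5,0), the L positions reachable in one move are: (4,0), (2,0), (0,0). Any move reaching one of these is winning.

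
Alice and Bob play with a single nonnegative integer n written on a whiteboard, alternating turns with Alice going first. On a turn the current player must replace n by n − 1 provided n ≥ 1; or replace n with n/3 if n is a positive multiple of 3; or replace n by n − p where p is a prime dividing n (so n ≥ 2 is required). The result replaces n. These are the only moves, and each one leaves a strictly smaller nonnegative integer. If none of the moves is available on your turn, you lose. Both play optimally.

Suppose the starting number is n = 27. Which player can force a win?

Positions with no move are L. A position that does have a move is losing for the player to move precisely when every available move leads to a winning position for the opponent. Fill in the labels:
n=0: no move → L
n=1: →0(L), so W
n=2: →0(L), so W
n=3: →0(L), so W
n=4: →2(W), 3(W) — all W, so L
n=5: →0(L), so W
n=6: →4(L), so W
n=7: →0(L), so W
n=8: →6(W), 7(W) — all W, so L
n=9: →8(L), so W
n=10: →8(L), so W
n=11: →0(L), so W
n=12: →4(L), so W
n=13: →0(L), so W
n=14: →7(W), 12(W), 13(W) — all W, so L
n=15: →14(L), so W
n=16: →14(L), so W
n=17: →0(L), so W
n=18: →6(W), 15(W), 16(W), 17(W) — all W, so L
n=19: →0(L), so W
n=20: →18(L), so W
n=21: →14(L), so W
n=22: →11(W), 20(W), 21(W) — all W, so L
n=23: →0(L), so W
n=24: →8(L), so W
n=25: →20(W), 24(W) — all W, so L
n=26: →25(L), so W
n=27: →9(W), 24(W), 26(W) — all W, so L
The starting position 27 is L: whatever Alice does, the opponent receives a W position.

Bob wins.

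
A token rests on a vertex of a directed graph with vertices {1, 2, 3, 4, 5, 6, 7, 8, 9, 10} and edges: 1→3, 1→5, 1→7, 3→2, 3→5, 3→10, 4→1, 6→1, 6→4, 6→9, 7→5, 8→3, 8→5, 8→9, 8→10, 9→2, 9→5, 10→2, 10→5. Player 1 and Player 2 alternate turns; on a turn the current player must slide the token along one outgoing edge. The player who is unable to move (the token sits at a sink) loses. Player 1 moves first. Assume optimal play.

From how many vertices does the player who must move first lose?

3

Label each position W (a win for the player to move) or L (a loss). A position with no legal move is L; any other position is W exactly when some move reaches an L, and L when every move reaches a W.
Every edge goes from a vertex to one that appears earlier in the order 5, 2, 10, 3, 9, 7, 1, 4, 8, 6, so processing vertices in that order labels each vertex after all of its successors.
5: no outgoing edge → L
2: no outgoing edge → L
10: →2(L), so W
3: →2(L), so W
9: →2(L), so W
7: →5(L), so W
1: →5(L), so W
4: →1(W) only, which is W, so L
8: →5(L), so W
6: →4(L), so W
The L vertices are 2, 4, 5; that is 3 in all.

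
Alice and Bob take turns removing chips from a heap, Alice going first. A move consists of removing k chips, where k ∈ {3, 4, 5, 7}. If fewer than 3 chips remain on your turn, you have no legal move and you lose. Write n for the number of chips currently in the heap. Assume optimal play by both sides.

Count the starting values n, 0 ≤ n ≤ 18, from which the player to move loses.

Classify positions by backward induction: terminal positions (no move available) are L. From any other position, the mover wins iff some move reaches an L.
n=0: no move → L
n=1: no move → L
n=2: no move → L
n=3: W (go to 0, an L position)
n=4: W (go to 1, an L position)
n=5: W (go to 2, an L position)
n=6: W (go to 2, an L position)
n=7: W (go to 2, an L position)
n=8: W (go to 1, an L position)
n=9: W (go to 2, an L position)
n=10: L (options 7(W), 6(W), 5(W), 3(W) are all W)
n=11: L (options 8(W), 7(W), 6(W), 4(W) are all W)
n=12: L (options 9(W), 8(W), 7(W), 5(W) are all W)
n=13: W (go to 10, an L position)
n=14: W (go to 11, an L position)
n=15: W (go to 12, an L position)
n=16: W (go to 12, an L position)
n=17: W (go to 12, an L position)
n=18: W (go to 11, an L position)
L entries with 0 ≤ n ≤ 18: n = 0, 1, 2, 10, 11, 12; that makes 6.

6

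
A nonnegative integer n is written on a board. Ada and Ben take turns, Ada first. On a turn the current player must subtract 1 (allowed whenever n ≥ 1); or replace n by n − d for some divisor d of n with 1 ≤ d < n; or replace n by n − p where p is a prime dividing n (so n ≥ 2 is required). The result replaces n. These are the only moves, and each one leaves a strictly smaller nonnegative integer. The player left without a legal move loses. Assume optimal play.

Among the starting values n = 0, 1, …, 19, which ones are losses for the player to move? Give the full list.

Build the W/L table. Terminal = L. A non-terminal position is W if it has a move to some L; otherwise it is L.
n=0: no move → L
n=1: reaches L-position 0 → W
n=2: reaches L-position 0 → W
n=3: reaches L-position 0 → W
n=4: only reaches 2(W), 3(W), all W → L
n=5: reaches L-position 0 → W
n=6: reaches L-position 4 → W
n=7: reaches L-position 0 → W
n=8: reaches L-position 4 → W
n=9: only reaches 6(W), 8(W), all W → L
n=10: reaches L-position 9 → W
n=11: reaches L-position 0 → W
n=12: reaches L-position 9 → W
n=13: reaches L-position 0 → W
n=14: only reaches 7(W), 12(W), 13(W), all W → L
n=15: reaches L-position 14 → W
n=16: reaches L-position 14 → W
n=17: reaches L-position 0 → W
n=18: reaches L-position 9 → W
n=19: reaches L-position 0 → W
Reading off the rows marked L gives the requested list; there are 4 such values of n.

0, 4, 9, 14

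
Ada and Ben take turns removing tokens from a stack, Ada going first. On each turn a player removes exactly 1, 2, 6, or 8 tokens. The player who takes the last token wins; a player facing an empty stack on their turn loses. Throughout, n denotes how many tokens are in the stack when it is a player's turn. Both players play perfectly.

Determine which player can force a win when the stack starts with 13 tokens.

Ada wins.

Label each position W (a win for the player to move) or L (a loss). A position with no legal move is L; any other position is W exactly when some move reaches an L, and L when every move reaches a W.
n=0: no move → L
n=1: reaches L-position 0 → W
n=2: reaches L-position 0 → W
n=3: only reaches 2(W), 1(W), all W → L
n=4: reaches L-position 3 → W
n=5: reaches L-position 3 → W
n=6: reaches L-position 0 → W
n=7: only reaches 6(W), 5(W), 1(W), all W → L
n=8: reaches L-position 7 → W
n=9: reaches L-position 7 → W
n=10: only reaches 9(W), 8(W), 4(W), 2(W), all W → L
n=11: reaches L-position 10 → W
n=12: reaches L-position 10 → W
n=13: reaches L-position 7 → W
The starting position 13 is W: Ada should remove 6, leaving 7, handing over an L position.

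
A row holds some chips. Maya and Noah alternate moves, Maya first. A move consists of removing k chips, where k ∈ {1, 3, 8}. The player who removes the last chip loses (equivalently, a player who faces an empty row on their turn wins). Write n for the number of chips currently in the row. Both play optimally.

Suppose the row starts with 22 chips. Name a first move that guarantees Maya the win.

Use the standard recursion: the mover wins at a terminal position; elsewhere, the mover wins exactly when some move hands the opponent an L position.
n=0: no move; the opponent has just taken the last chip and therefore loses → W
n=1: the only move is to 0(W), a W ⇒ L
n=2: can move to 1, which is L ⇒ W
n=3: moves to 2(W), 0(W); every one is W ⇒ L
n=4: can move to 3, which is L ⇒ W
n=5: moves to 4(W), 2(W); every one is W ⇒ L
n=6: can move to 5, which is L ⇒ W
n=7: moves to 6(W), 4(W); every one is W ⇒ L
n=8: can move to 7, which is L ⇒ W
n=9: can move to 1, which is L ⇒ W
n=10: can move to 7, which is L ⇒ W
n=11: can move to 3, which is L ⇒ W
n=12: moves to 11(W), 9(W), 4(W); every one is W ⇒ L
n=13: can move to 12, which is L ⇒ W
n=14: moves to 13(W), 11(W), 6(W); every one is W ⇒ L
n=15: can move to 14, which is L ⇒ W
n=16: moves to 15(W), 13(W), 8(W); every one is W ⇒ L
n=17: can move to 16, which is L ⇒ W
n=18: moves to 17(W), 15(W), 10(W); every one is W ⇒ L
n=19: can move to 18, which is L ⇒ W
n=20: can move to 12, which is L ⇒ W
n=21: can move to 18, which is L ⇒ W
n=22: can move to 14, which is L ⇒ W
From 22, the L positions reachable in one move are: 14.

Remove 8, leaving 14.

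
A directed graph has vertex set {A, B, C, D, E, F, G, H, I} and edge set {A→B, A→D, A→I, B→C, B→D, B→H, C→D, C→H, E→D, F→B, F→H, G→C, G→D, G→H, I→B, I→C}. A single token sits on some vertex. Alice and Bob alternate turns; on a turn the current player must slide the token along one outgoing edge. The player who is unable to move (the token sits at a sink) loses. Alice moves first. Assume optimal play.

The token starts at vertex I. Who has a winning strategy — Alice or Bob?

Positions with no move are L. A position that does have a move is losing for the player to move precisely when every available move leads to a winning position for the opponent. Fill in the labels:
Every edge goes from a vertex to one that appears earlier in the order H, D, C, B, F, G, I, E, A, so processing vertices in that order labels each vertex after all of its successors.
H: no outgoing edge → L
D: no outgoing edge → L
C: →D(L), so W
B: →D(L), so W
F: →H(L), so W
G: →D(L), so W
I: →B(W), C(W) — all W, so L
E: →D(L), so W
A: →I(L), so W
Every move from I reaches a W position, so the mover loses.

Bob wins.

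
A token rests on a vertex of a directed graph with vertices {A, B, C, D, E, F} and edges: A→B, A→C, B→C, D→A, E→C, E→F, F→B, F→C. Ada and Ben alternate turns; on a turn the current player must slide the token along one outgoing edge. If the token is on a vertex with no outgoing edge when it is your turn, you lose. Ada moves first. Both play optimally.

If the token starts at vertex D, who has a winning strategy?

Compute win/loss labels from the base case upward. A position with no move is L. Any other position is W if it can reach an L in one move, else L.
Every edge goes from a vertex to one that appears earlier in the order C, B, A, F, D, E, so processing vertices in that order labels each vertex after all of its successors.
C: no outgoing edge → L
B: reaches L-position C → W
A: reaches L-position C → W
F: reaches L-position C → W
D: only reaches A(W), which is W → L
E: reaches L-position C → W
Every move from D reaches a W position, so the mover loses.

Ben wins.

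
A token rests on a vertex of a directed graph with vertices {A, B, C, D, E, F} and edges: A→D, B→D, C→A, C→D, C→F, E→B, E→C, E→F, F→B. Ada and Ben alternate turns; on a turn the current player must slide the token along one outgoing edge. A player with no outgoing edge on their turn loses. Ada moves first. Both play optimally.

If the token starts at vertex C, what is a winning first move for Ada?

Move to F.

Classify positions by backward induction: terminal positions (no move available) are L. From any other position, the mover wins iff some move reaches an L.
Every edge goes from a vertex to one that appears earlier in the order D, A, B, F, C, E, so processing vertices in that order labels each vertex after all of its successors.
D: no outgoing edge → L
A: can move to D, which is L ⇒ W
B: can move to D, which is L ⇒ W
F: the only move is to B(W), a W ⇒ L
C: can move to F, which is L ⇒ W
E: can move to F, which is L ⇒ W
From C, the L positions reachable in one move are: F, D. Any move reaching one of these is winning.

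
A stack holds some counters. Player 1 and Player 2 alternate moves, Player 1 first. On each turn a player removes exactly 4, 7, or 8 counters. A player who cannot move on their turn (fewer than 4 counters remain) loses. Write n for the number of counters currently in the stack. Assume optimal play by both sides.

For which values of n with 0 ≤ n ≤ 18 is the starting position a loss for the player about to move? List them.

0, 1, 2, 3, 12, 13, 14, 15

Compute win/loss labels from the base case upward. A position with no move is L. Any other position is W if it can reach an L in one move, else L.
n=0: no move → L
n=1: no move → L
n=2: no move → L
n=3: no move → L
n=4: can move to 0, which is L ⇒ W
n=5: can move to 1, which is L ⇒ W
n=6: can move to 2, which is L ⇒ W
n=7: can move to 3, which is L ⇒ W
n=8: can move to 1, which is L ⇒ W
n=9: can move to 2, which is L ⇒ W
n=10: can move to 3, which is L ⇒ W
n=11: can move to 3, which is L ⇒ W
n=12: moves to 8(W), 5(W), 4(W); every one is W ⇒ L
n=13: moves to 9(W), 6(W), 5(W); every one is W ⇒ L
n=14: moves to 10(W), 7(W), 6(W); every one is W ⇒ L
n=15: moves to 11(W), 8(W), 7(W); every one is W ⇒ L
n=16: can move to 12, which is L ⇒ W
n=17: can move to 13, which is L ⇒ W
n=18: can move to 14, which is L ⇒ W
Reading off the rows marked L gives the requested list; there are 8 such values of n.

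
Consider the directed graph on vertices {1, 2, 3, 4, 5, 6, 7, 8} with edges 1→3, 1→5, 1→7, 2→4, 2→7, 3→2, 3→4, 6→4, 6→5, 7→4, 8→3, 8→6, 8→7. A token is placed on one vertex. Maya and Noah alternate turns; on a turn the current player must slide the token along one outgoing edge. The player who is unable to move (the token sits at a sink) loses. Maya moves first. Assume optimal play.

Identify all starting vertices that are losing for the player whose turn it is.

Classify positions by backward induction: terminal positions (no move available) are L. From any other position, the mover wins iff some move reaches an L.
Every edge goes from a vertex to one that appears earlier in the order 4, 5, 7, 2, 3, 1, 6, 8, so processing vertices in that order labels each vertex after all of its successors.
4: no outgoing edge → L
5: no outgoing edge → L
7: can move to 4, which is L ⇒ W
2: can move to 4, which is L ⇒ W
3: can move to 4, which is L ⇒ W
1: can move to 5, which is L ⇒ W
6: can move to 5, which is L ⇒ W
8: moves to 6(W), 3(W), 7(W); every one is W ⇒ L
The losing starting vertices are exactly the entries labelled L in this table (3 of them).

4, 5, 8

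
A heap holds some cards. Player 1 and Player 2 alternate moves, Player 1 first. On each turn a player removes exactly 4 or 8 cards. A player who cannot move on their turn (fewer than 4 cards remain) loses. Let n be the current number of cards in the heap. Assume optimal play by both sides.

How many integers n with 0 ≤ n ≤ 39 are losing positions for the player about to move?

Work bottom-up. With no move the player to move loses. Otherwise the position is W if at least one move leads to an L position for the opponent, and L if every move leads to a W.
n=0: no move → L
n=1: no move → L
n=2: no move → L
n=3: no move → L
n=4: can move to 0, which is L ⇒ W
n=5: can move to 1, which is L ⇒ W
n=6: can move to 2, which is L ⇒ W
n=7: can move to 3, which is L ⇒ W
n=8: can move to 0, which is L ⇒ W
n=9: can move to 1, which is L ⇒ W
n=10: can move to 2, which is L ⇒ W
n=11: can move to 3, which is L ⇒ W
n=12: moves to 8(W), 4(W); every one is W ⇒ L
n=13: moves to 9(W), 5(W); every one is W ⇒ L
n=14: moves to 10(W), 6(W); every one is W ⇒ L
n=15: moves to 11(W), 7(W); every one is W ⇒ L
n=16: can move to 12, which is L ⇒ W
n=17: can move to 13, which is L ⇒ W
n=18: can move to 14, which is L ⇒ W
n=19: can move to 15, which is L ⇒ W
n=20: can move to 12, which is L ⇒ W
n=21: can move to 13, which is L ⇒ W
n=22: can move to 14, which is L ⇒ W
n=23: can move to 15, which is L ⇒ W
n=24: moves to 20(W), 16(W); every one is W ⇒ L
n=25: moves to 21(W), 17(W); every one is W ⇒ L
n=26: moves to 22(W), 18(W); every one is W ⇒ L
n=27: moves to 23(W), 19(W); every one is W ⇒ L
n=28: can move to 24, which is L ⇒ W
n=29: can move to 25, which is L ⇒ W
n=30: can move to 26, which is L ⇒ W
n=31: can move to 27, which is L ⇒ W
n=32: can move to 24, which is L ⇒ W
n=33: can move to 25, which is L ⇒ W
n=34: can move to 26, which is L ⇒ W
n=35: can move to 27, which is L ⇒ W
n=36: moves to 32(W), 28(W); every one is W ⇒ L
n=37: moves to 33(W), 29(W); every one is W ⇒ L
n=38: moves to 34(W), 30(W); every one is W ⇒ L
n=39: moves to 35(W), 31(W); every one is W ⇒ L
L entries with 0 ≤ n ≤ 39: n = 0, 1, 2, 3, 12, 13, 14, 15, 24, 25, 26, 27, 36, 37, 38, 39; that makes 16.

16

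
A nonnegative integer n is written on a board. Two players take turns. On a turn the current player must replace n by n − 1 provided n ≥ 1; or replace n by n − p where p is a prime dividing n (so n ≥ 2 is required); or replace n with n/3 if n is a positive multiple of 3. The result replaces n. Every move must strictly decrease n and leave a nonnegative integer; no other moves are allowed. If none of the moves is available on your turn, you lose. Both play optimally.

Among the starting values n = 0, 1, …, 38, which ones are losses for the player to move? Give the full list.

0, 4, 8, 14, 18, 22, 25, 27, 32, 35, 38

Use the standard recursion: the mover loses at a terminal position; elsewhere, the mover wins exactly when some move hands the opponent an L position.
n=0: no move → L
n=1: W (go to 0, an L position)
n=2: W (go to 0, an L position)
n=3: W (go to 0, an L position)
n=4: L (options 2(W), 3(W) are all W)
n=5: W (go to 0, an L position)
n=6: W (go to 4, an L position)
n=7: W (go to 0, an L position)
n=8: L (options 6(W), 7(W) are all W)
n=9: W (go to 8, an L position)
n=10: W (go to 8, an L position)
n=11: W (go to 0, an L position)
n=12: W (go to 4, an L position)
n=13: W (go to 0, an L position)
n=14: L (options 7(W), 12(W), 13(W) are all W)
n=15: W (go to 14, an L position)
n=16: W (go to 14, an L position)
n=17: W (go to 0, an L position)
n=18: L (options 6(W), 15(W), 16(W), 17(W) are all W)
n=19: W (go to 0, an L position)
n=20: W (go to 18, an L position)
n=21: W (go to 14, an L position)
n=22: L (options 11(W), 20(W), 21(W) are all W)
n=23: W (go to 0, an L position)
n=24: W (go to 8, an L position)
n=25: L (options 20(W), 24(W) are all W)
n=26: W (go to 25, an L position)
n=27: L (options 9(W), 24(W), 26(W) are all W)
n=28: W (go to 27, an L position)
n=29: W (go to 0, an L position)
n=30: W (go to 25, an L position)
n=31: W (go to 0, an L position)
n=32: L (options 30(W), 31(W) are all W)
n=33: W (go to 22, an L position)
n=34: W (go to 32, an L position)
n=35: L (options 28(W), 30(W), 34(W) are all W)
n=36: W (go to 35, an L position)
n=37: W (go to 0, an L position)
n=38: L (options 19(W), 36(W), 37(W) are all W)
The losing starting values of n are exactly the entries labelled L in this table (11 of them).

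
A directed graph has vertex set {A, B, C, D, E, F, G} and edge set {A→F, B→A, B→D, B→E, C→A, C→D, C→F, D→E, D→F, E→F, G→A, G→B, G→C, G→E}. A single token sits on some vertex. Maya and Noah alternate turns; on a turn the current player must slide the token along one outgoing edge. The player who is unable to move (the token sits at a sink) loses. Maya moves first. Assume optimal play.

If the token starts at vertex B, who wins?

Build the W/L table. Terminal = L. A non-terminal position is W if it has a move to some L; otherwise it is L.
Every edge goes from a vertex to one that appears earlier in the order F, E, D, A, B, C, G, so processing vertices in that order labels each vertex after all of its successors.
F: no outgoing edge → L
E: can move to F, which is L ⇒ W
D: can move to F, which is L ⇒ W
A: can move to F, which is L ⇒ W
B: moves to A(W), D(W), E(W); every one is W ⇒ L
C: can move to F, which is L ⇒ W
G: can move to B, which is L ⇒ W
Every move from B reaches a W position, so the mover loses.

Noah wins.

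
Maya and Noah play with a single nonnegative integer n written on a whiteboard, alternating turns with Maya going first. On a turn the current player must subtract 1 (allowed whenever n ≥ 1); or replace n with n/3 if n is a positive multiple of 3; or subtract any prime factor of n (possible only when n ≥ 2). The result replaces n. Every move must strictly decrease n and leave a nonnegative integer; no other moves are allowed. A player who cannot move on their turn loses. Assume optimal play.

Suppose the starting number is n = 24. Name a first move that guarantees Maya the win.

Classify positions by backward induction: terminal positions (no move available) are L. From any other position, the mover wins iff some move reaches an L.
n=0: no move → L
n=1: can move to 0, which is L ⇒ W
n=2: can move to 0, which is L ⇒ W
n=3: can move to 0, which is L ⇒ W
n=4: moves to 2(W), 3(W); every one is W ⇒ L
n=5: can move to 0, which is L ⇒ W
n=6: can move to 4, which is L ⇒ W
n=7: can move to 0, which is L ⇒ W
n=8: moves to 6(W), 7(W); every one is W ⇒ L
n=9: can move to 8, which is L ⇒ W
n=10: can move to 8, which is L ⇒ W
n=11: can move to 0, which is L ⇒ W
n=12: can move to 4, which is L ⇒ W
n=13: can move to 0, which is L ⇒ W
n=14: moves to 7(W), 12(W), 13(W); every one is W ⇒ L
n=15: can move to 14, which is L ⇒ W
n=16: can move to 14, which is L ⇒ W
n=17: can move to 0, which is L ⇒ W
n=18: moves to 6(W), 15(W), 16(W), 17(W); every one is W ⇒ L
n=19: can move to 0, which is L ⇒ W
n=20: can move to 18, which is L ⇒ W
n=21: can move to 14, which is L ⇒ W
n=22: moves to 11(W), 20(W), 21(W); every one is W ⇒ L
n=23: can move to 0, which is L ⇒ W
n=24: can move to 8, which is L ⇒ W
From 24, the L positions reachable in one move are: 8, 22. Any move reaching one of these is winning.

Move to 8.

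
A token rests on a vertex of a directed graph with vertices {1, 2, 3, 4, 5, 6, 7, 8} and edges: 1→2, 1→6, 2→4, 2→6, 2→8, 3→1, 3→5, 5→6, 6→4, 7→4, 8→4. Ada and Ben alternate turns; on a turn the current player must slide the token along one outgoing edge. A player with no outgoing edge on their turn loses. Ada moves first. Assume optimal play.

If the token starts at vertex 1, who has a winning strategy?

Ben wins.

Use the standard recursion: the mover loses at a terminal position; elsewhere, the mover wins exactly when some move hands the opponent an L position.
Every edge goes from a vertex to one that appears earlier in the order 4, 8, 6, 2, 5, 1, 3, 7, so processing vertices in that order labels each vertex after all of its successors.
4: no outgoing edge → L
8: →4(L), so W
6: →4(L), so W
2: →4(L), so W
5: →6(W) only, which is W, so L
1: →2(W), 6(W) — all W, so L
3: →1(L), so W
7: →4(L), so W
Every move from 1 reaches a W position, so the mover loses.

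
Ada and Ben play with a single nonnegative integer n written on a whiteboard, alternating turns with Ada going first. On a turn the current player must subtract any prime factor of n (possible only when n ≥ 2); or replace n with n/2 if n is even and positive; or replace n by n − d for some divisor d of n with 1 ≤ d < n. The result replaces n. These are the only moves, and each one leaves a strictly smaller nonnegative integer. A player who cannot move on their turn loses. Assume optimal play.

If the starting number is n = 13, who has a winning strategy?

Positions with no move are L. A position that does have a move is losing for the player to move precisely when every available move leads to a winning position for the opponent. Fill in the labels:
n=0: no move → L
n=1: no move → L
n=2: →0(L), so W
n=3: →0(L), so W
n=4: →2(W), 3(W) — all W, so L
n=5: →0(L), so W
n=6: →4(L), so W
n=7: →0(L), so W
n=8: →4(L), so W
n=9: →6(W), 8(W) — all W, so L
n=10: →9(L), so W
n=11: →0(L), so W
n=12: →9(L), so W
n=13: →0(L), so W
The starting position 13 is W: Ada should move to 0, handing over an L position.

Ada wins.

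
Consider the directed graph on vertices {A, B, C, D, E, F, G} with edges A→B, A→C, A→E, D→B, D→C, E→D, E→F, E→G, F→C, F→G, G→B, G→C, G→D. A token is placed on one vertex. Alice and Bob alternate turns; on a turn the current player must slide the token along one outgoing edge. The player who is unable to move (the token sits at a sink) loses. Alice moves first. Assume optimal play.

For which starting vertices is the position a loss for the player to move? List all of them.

Positions with no move are L. A position that does have a move is losing for the player to move precisely when every available move leads to a winning position for the opponent. Fill in the labels:
Every edge goes from a vertex to one that appears earlier in the order C, B, D, G, F, E, A, so processing vertices in that order labels each vertex after all of its successors.
C: no outgoing edge → L
B: no outgoing edge → L
D: W (go to B, an L position)
G: W (go to B, an L position)
F: W (go to C, an L position)
E: L (options F(W), G(W), D(W) are all W)
A: W (go to E, an L position)
Reading off the rows marked L gives the requested list; there are 3 such vertices.

B, C, E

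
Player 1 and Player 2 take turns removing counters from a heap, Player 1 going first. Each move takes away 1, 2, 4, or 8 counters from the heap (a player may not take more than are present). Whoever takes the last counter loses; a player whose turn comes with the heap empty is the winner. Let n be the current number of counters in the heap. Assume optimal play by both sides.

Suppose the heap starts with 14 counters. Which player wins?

Player 1 wins.

Classify positions by backward induction: terminal positions (no move available) are W. From any other position, the mover wins iff some move reaches an L.
n=0: no move; the opponent has just taken the last counter and therefore loses → W
n=1: only reaches 0(W), which is W → L
n=2: reaches L-position 1 → W
n=3: reaches L-position 1 → W
n=4: only reaches 3(W), 2(W), 0(W), all W → L
n=5: reaches L-position 4 → W
n=6: reaches L-position 4 → W
n=7: only reaches 6(W), 5(W), 3(W), all W → L
n=8: reaches L-position 7 → W
n=9: reaches L-position 7 → W
n=10: only reaches 9(W), 8(W), 6(W), 2(W), all W → L
n=11: reaches L-position 10 → W
n=12: reaches L-position 10 → W
n=13: only reaches 12(W), 11(W), 9(W), 5(W), all W → L
n=14: reaches L-position 13 → W
The starting position 14 is W: Player 1 should remove 1, leaving 13, handing over an L position.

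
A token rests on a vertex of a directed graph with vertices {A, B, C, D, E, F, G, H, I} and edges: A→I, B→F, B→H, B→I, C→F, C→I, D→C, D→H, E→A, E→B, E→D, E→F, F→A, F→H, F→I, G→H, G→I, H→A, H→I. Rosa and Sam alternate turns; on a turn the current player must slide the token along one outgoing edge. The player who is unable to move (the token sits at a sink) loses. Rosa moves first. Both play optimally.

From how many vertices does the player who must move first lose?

Work bottom-up. With no move the player to move loses. Otherwise the position is W if at least one move leads to an L position for the opponent, and L if every move leads to a W.
Every edge goes from a vertex to one that appears earlier in the order I, A, H, F, G, C, B, D, E, so processing vertices in that order labels each vertex after all of its successors.
I: no outgoing edge → L
A: W (go to I, an L position)
H: W (go to I, an L position)
F: W (go to I, an L position)
G: W (go to I, an L position)
C: W (go to I, an L position)
B: W (go to I, an L position)
D: L (options C(W), H(W) are all W)
E: W (go to D, an L position)
The L vertices are D, I; that is 2 in all.

2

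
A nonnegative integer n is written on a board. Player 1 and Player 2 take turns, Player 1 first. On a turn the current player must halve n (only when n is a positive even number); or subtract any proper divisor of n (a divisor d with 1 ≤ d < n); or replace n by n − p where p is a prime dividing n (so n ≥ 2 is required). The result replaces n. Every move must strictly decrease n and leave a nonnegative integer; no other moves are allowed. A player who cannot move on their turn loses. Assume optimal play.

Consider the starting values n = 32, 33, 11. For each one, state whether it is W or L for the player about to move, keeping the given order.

32: L, 33: W, 11: W

Use the standard recursion: the mover loses at a terminal position; elsewhere, the mover wins exactly when some move hands the opponent an L position.
n=0: no move → L
n=1: no move → L
n=2: →0(L), so W
n=3: →0(L), so W
n=4: →2(W), 3(W) — all W, so L
n=5: →0(L), so W
n=6: →4(L), so W
n=7: →0(L), so W
n=8: →4(L), so W
n=9: →6(W), 8(W) — all W, so L
n=10: →9(L), so W
n=11: →0(L), so W
n=12: →9(L), so W
n=13: →0(L), so W
n=14: →7(W), 12(W), 13(W) — all W, so L
n=15: →14(L), so W
n=16: →14(L), so W
n=17: →0(L), so W
n=18: →9(L), so W
n=19: →0(L), so W
n=20: →10(W), 15(W), 16(W), 18(W), 19(W) — all W, so L
n=21: →14(L), so W
n=22: →20(L), so W
n=23: →0(L), so W
n=24: →20(L), so W
n=25: →20(L), so W
n=26: →13(W), 24(W), 25(W) — all W, so L
n=27: →26(L), so W
n=28: →14(L), so W
n=29: →0(L), so W
n=30: →20(L), so W
n=31: →0(L), so W
n=32: →16(W), 24(W), 28(W), 30(W), 31(W) — all W, so L
n=33: →32(L), so W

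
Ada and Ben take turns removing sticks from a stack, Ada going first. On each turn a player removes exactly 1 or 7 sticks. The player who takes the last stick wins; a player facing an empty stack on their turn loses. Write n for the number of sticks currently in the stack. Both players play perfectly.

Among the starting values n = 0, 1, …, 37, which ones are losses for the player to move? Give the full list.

Use the standard recursion: the mover loses at a terminal position; elsewhere, the mover wins exactly when some move hands the opponent an L position.
n=0: no move → L
n=1: can move to 0, which is L ⇒ W
n=2: the only move is to 1(W), a W ⇒ L
n=3: can move to 2, which is L ⇒ W
n=4: the only move is to 3(W), a W ⇒ L
n=5: can move to 4, which is L ⇒ W
n=6: the only move is to 5(W), a W ⇒ L
n=7: can move to 6, which is L ⇒ W
n=8: moves to 7(W), 1(W); every one is W ⇒ L
n=9: can move to 8, which is L ⇒ W
n=10: moves to 9(W), 3(W); every one is W ⇒ L
n=11: can move to 10, which is L ⇒ W
n=12: moves to 11(W), 5(W); every one is W ⇒ L
n=13: can move to 12, which is L ⇒ W
n=14: moves to 13(W), 7(W); every one is W ⇒ L
n=15: can move to 14, which is L ⇒ W
n=16: moves to 15(W), 9(W); every one is W ⇒ L
n=17: can move to 16, which is L ⇒ W
n=18: moves to 17(W), 11(W); every one is W ⇒ L
n=19: can move to 18, which is L ⇒ W
n=20: moves to 19(W), 13(W); every one is W ⇒ L
n=21: can move to 20, which is L ⇒ W
n=22: moves to 21(W), 15(W); every one is W ⇒ L
n=23: can move to 22, which is L ⇒ W
n=24: moves to 23(W), 17(W); every one is W ⇒ L
n=25: can move to 24, which is L ⇒ W
n=26: moves to 25(W), 19(W); every one is W ⇒ L
n=27: can move to 26, which is L ⇒ W
n=28: moves to 27(W), 21(W); every one is W ⇒ L
n=29: can move to 28, which is L ⇒ W
n=30: moves to 29(W), 23(W); every one is W ⇒ L
n=31: can move to 30, which is L ⇒ W
n=32: moves to 31(W), 25(W); every one is W ⇒ L
n=33: can move to 32, which is L ⇒ W
n=34: moves to 33(W), 27(W); every one is W ⇒ L
n=35: can move to 34, which is L ⇒ W
n=36: moves to 35(W), 29(W); every one is W ⇒ L
n=37: can move to 36, which is L ⇒ W
The losing starting values of n are exactly the entries labelled L in this table (19 of them).

0, 2, 4, 6, 8, 10, 12, 14, 16, 18, 20, 22, 24, 26, 28, 30, 32, 34, 36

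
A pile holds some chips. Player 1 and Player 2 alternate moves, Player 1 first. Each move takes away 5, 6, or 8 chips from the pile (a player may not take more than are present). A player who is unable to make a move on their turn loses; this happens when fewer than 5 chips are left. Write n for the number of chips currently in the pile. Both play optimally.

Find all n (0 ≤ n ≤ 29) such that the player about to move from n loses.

Classify positions by backward induction: terminal positions (no move available) are L. From any other position, the mover wins iff some move reaches an L.
n=0: no move → L
n=1: no move → L
n=2: no move → L
n=3: no move → L
n=4: no move → L
n=5: reaches L-position 0 → W
n=6: reaches L-position 1 → W
n=7: reaches L-position 2 → W
n=8: reaches L-position 3 → W
n=9: reaches L-position 4 → W
n=10: reaches L-position 4 → W
n=11: reaches L-position 3 → W
n=12: reaches L-position 4 → W
n=13: only reaches 8(W), 7(W), 5(W), all W → L
n=14: only reaches 9(W), 8(W), 6(W), all W → L
n=15: only reaches 10(W), 9(W), 7(W), all W → L
n=16: only reaches 11(W), 10(W), 8(W), all W → L
n=17: only reaches 12(W), 11(W), 9(W), all W → L
n=18: reaches L-position 13 → W
n=19: reaches L-position 14 → W
n=20: reaches L-position 15 → W
n=21: reaches L-position 16 → W
n=22: reaches L-position 17 → W
n=23: reaches L-position 17 → W
n=24: reaches L-position 16 → W
n=25: reaches L-position 17 → W
n=26: only reaches 21(W), 20(W), 18(W), all W → L
n=27: only reaches 22(W), 21(W), 19(W), all W → L
n=28: only reaches 23(W), 22(W), 20(W), all W → L
n=29: only reaches 24(W), 23(W), 21(W), all W → L
Reading off the rows marked L gives the requested list; there are 14 such values of n.

0, 1, 2, 3, 4, 13, 14, 15, 16, 17, 26, 27, 28, 29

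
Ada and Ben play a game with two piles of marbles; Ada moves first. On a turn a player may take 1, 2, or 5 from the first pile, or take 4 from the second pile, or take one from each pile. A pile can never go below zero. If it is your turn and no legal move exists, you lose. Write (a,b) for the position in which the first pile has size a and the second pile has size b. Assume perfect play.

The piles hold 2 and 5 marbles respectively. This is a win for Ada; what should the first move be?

Move to (1,5).

Build the W/L table. Terminal = L. A non-terminal position is W if it has a move to some L; otherwise it is L.
No move ever increases a pile, so every position that can arise here has a ≤ 2 and b ≤ 5; it is enough to label the cells with 0 ≤ a ≤ 2 and 0 ≤ b ≤ 5.
Every move lowers a or b (never raises either), so fill the grid row by row in increasing a, and left to right within a row: each cell's successors are then already labelled.
      b=0  b=1  b=2  b=3  b=4  b=5
a=0:    L    L    L    L    W    W
a=1:    W    W    W    W    W    L
a=2:    W    W    W    W    L    W
Cells with no legal move (terminal, hence L): (0,0), (0,1), (0,2), (0,3).
The remaining L cells, each justified by listing all of its moves:
(1,5): →(0,5)(W), (1,1)(W), (0,4)(W) — all W, so L
(2,4): →(1,4)(W), (0,4)(W), (2,0)(W), (1,3)(W) — all W, so L
Every other cell has at least one move into one of the L cells above, so it is W.
From (2,5), the L positions reachable in one move are: (1,5).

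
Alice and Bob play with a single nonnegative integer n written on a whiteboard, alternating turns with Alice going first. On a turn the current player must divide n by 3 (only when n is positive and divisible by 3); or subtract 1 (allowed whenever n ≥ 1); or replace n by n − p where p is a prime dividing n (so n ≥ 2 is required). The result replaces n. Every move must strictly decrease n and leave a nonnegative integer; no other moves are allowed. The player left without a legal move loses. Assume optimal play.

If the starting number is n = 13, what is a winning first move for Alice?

Classify positions by backward induction: terminal positions (no move available) are L. From any other position, the mover wins iff some move reaches an L.
n=0: no move → L
n=1: can move to 0, which is L ⇒ W
n=2: can move to 0, which is L ⇒ W
n=3: can move to 0, which is L ⇒ W
n=4: moves to 2(W), 3(W); every one is W ⇒ L
n=5: can move to 0, which is L ⇒ W
n=6: can move to 4, which is L ⇒ W
n=7: can move to 0, which is L ⇒ W
n=8: moves to 6(W), 7(W); every one is W ⇒ L
n=9: can move to 8, which is L ⇒ W
n=10: can move to 8, which is L ⇒ W
n=11: can move to 0, which is L ⇒ W
n=12: can move to 4, which is L ⇒ W
n=13: can move to 0, which is L ⇒ W
From 13, the L positions reachable in one move are: 0.

Move to 0.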